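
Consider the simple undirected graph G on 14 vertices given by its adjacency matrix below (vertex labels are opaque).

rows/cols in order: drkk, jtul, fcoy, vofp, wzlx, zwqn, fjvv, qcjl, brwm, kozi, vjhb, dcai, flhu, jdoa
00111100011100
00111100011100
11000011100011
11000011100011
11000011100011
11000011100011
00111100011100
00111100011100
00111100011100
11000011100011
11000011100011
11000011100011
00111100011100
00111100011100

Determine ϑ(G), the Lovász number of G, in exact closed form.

7

N(fjvv) = {fcoy, vofp, wzlx, zwqn, kozi, vjhb, dcai}, |N(fjvv)| = 7.
deg(vjhb) = 7; N(vjhb) = {drkk, jtul, fjvv, qcjl, brwm, flhu, jdoa}.
Vertex vofp has 7 neighbors: drkk, jtul, fjvv, qcjl, brwm, flhu, jdoa.
Vertex drkk has 7 neighbors: fcoy, vofp, wzlx, zwqn, kozi, vjhb, dcai.
Complete multipartite on [7, 7]: sandwich collapses at ϑ=7.
= 7.00000… (decimal).
7 ≤ 7 ≤ 7: collapsed.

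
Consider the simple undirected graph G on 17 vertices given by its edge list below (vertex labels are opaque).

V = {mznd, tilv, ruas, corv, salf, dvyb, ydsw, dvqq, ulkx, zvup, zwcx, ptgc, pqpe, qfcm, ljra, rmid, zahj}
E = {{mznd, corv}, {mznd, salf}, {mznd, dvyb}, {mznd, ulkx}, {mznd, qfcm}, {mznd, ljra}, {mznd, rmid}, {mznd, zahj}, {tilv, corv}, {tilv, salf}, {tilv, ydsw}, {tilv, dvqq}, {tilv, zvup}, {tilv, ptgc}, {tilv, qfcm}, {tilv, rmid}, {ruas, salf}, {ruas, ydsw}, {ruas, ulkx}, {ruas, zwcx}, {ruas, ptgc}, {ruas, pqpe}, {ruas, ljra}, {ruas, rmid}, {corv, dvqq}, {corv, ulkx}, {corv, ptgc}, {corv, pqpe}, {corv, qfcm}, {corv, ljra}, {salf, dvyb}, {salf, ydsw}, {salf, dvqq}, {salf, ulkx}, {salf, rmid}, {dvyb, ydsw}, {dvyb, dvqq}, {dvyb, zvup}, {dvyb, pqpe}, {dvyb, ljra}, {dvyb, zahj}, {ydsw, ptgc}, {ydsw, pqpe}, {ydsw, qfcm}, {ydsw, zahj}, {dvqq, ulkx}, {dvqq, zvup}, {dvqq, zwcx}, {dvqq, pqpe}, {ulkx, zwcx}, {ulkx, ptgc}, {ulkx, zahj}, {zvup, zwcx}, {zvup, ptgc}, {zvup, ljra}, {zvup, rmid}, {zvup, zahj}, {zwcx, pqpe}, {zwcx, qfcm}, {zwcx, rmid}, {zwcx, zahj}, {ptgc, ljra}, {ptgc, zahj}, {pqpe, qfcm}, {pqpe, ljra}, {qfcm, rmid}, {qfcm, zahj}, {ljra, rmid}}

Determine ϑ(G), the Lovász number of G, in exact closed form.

sqrt(17)

N(tilv) = {corv, salf, ydsw, dvqq, zvup, ptgc, qfcm, rmid}, |N(tilv)| = 8.
deg(corv) = 8; N(corv) = {mznd, tilv, dvqq, ulkx, ptgc, pqpe, qfcm, ljra}.
N(ulkx) = {mznd, ruas, corv, salf, dvqq, zwcx, ptgc, zahj}, |N(ulkx)| = 8.
N(dvyb) = {mznd, salf, ydsw, dvqq, zvup, pqpe, ljra, zahj}, |N(dvyb)| = 8.
17-vertex 8-regular graph: SR(17,8,3,4) — a Paley graph.
A has 3 distinct eigenvalues ≈ [8.0, 1.56155, -2.56155].
−17·(-sqrt(17)/2 - 1/2) / ((8)−(-sqrt(17)/2 - 1/2)) = sqrt(17) = ϑ(G).
≈ 4.123105626 (to 9 d.p.).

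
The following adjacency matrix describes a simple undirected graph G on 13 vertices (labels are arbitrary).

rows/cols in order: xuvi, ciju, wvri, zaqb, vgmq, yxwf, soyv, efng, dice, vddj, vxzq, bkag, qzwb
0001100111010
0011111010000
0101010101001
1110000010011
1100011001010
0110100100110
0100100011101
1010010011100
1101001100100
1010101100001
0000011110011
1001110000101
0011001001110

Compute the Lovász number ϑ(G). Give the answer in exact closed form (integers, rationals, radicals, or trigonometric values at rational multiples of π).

Vertex vgmq has 6 neighbors: xuvi, ciju, yxwf, soyv, vddj, bkag.
Vertex vddj has 6 neighbors: xuvi, wvri, vgmq, soyv, efng, qzwb.
Vertex efng has 6 neighbors: xuvi, wvri, yxwf, dice, vddj, vxzq.
Vertex soyv has 6 neighbors: ciju, vgmq, dice, vddj, vxzq, qzwb.
Regular of degree 6 on 13 vertices: strongly regular (13,6,2,3).
spec(A) ≈ [6.0, 1.30278, -2.30278] (distinct, 5 d.p.).
ϑ = −N·λ_min/(λ_max−λ_min) = −13·(-sqrt(13)/2 - 1/2)/(6−(-sqrt(13)/2 - 1/2)) = sqrt(13).
= 3.60555… (decimal).

sqrt(13)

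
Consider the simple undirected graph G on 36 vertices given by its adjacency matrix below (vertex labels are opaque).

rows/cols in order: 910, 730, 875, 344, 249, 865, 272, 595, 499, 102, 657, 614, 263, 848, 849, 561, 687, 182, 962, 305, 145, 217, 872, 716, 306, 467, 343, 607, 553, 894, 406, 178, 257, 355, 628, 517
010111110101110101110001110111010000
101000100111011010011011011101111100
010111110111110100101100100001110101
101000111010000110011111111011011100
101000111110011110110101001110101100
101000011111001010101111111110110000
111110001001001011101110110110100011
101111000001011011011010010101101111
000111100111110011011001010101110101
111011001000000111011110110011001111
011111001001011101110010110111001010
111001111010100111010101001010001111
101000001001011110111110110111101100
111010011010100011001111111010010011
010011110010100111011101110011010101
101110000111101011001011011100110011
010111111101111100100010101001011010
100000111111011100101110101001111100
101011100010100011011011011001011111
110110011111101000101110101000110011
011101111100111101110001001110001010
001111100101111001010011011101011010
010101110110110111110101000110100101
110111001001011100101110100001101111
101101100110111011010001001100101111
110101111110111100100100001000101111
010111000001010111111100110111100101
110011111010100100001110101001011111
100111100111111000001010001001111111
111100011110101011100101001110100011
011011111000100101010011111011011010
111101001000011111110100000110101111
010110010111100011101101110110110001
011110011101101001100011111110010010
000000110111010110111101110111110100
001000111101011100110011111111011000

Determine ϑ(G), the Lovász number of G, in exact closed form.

deg(553) = 21; N(553) = {910, 344, 249, 865, 272, 102, 657, 614, 263, 848, 849, 145, 872, 343, 894, 406, 178, 257, 355, 628, 517}.
Vertex 517 has 21 neighbors: 875, 272, 595, 499, 102, 614, 848, 849, 561, 962, 305, 872, 716, 306, 467, 343, 607, 553, 894, 178, 257.
deg(716) = 21; N(716) = {910, 730, 344, 249, 865, 499, 614, 848, 849, 561, 962, 145, 217, 872, 306, 894, 406, 257, 355, 628, 517}.
Vertex 305 has 21 neighbors: 910, 730, 344, 249, 595, 499, 102, 657, 614, 263, 849, 962, 145, 217, 872, 306, 343, 406, 178, 628, 517.
Every vertex has degree 21 (N=36); Kneser-type, 2-subsets of [9].
Distinct eigenvalues (to 6 d.p.): [21.0, 1.0, -6.0].
−36·(-6) / ((21)−(-6)) = 8 = ϑ(G).
= 8.00000000… (decimal).

8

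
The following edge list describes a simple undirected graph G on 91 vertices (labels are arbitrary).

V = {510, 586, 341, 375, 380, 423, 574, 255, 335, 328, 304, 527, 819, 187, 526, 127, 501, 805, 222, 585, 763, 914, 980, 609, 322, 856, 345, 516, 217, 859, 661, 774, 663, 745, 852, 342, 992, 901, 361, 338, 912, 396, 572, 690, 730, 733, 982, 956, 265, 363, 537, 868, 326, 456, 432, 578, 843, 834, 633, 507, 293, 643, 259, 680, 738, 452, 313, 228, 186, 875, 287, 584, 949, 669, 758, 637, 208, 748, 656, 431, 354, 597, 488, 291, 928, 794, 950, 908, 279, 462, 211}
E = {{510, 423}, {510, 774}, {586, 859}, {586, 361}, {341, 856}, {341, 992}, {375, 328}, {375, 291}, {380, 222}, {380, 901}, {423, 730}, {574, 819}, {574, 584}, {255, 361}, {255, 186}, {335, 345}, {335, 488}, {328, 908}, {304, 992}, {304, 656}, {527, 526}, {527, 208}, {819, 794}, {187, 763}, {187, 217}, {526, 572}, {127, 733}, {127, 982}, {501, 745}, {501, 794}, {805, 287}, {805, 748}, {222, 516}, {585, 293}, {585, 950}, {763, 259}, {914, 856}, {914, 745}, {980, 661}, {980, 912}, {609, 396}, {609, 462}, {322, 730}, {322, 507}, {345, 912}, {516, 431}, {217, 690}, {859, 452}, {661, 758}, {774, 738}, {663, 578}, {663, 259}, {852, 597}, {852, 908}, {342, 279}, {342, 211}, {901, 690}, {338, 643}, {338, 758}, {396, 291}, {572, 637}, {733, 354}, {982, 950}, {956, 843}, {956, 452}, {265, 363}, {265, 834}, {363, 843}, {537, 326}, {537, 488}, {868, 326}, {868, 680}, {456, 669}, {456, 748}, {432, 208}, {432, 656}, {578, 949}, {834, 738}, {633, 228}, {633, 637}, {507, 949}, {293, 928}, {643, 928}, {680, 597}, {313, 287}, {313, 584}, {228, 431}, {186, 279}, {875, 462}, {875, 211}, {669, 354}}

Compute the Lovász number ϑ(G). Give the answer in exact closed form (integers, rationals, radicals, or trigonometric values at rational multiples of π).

91*cos(pi/91)/(cos(pi/91) + 1)

N(326) = {537, 868}, |N(326)| = 2.
N(680) = {868, 597}, |N(680)| = 2.
deg(338) = 2; N(338) = {643, 758}.
N(375) = {328, 291}, |N(375)| = 2.
Regular of degree 2 on 91 vertices: this is C_{91}, the 91-cycle.
The 46 distinct eigenvalues: [2.0, 1.99523, 1.98096, 1.95725, 1.92421, 1.882, 1.83082, 1.77091, 1.70257, 1.62611, 1.54191, 1.45035, 1.35189, 1.24698, 1.13613, 1.01987, 0.89874, 0.77333, 0.64424, 0.51208, 0.37748, 0.24107, 0.10352, -0.03452, -0.1724, -0.30946, -0.44504, -0.5785, -0.70921, -0.83654, -0.95987, -1.07864, -1.19226, -1.30021, -1.40196, -1.49702, -1.58495, -1.66533, -1.73778, -1.80194, -1.85751, -1.90424, -1.94188, -1.97028, -1.98928, -1.99881].
λ_max=2, λ_min=-2*cos(pi/91); ϑ = −91·λ_min/(λ_max−λ_min) = 91*cos(pi/91)/(cos(pi/91) + 1).
ϑ(G) ≈ 45.4864402.
Sandwich: α(G)=45 ≤ ϑ(G)=91*cos(pi/91)/(cos(pi/91) + 1) ≤ χ(Ḡ)=46 (both strict).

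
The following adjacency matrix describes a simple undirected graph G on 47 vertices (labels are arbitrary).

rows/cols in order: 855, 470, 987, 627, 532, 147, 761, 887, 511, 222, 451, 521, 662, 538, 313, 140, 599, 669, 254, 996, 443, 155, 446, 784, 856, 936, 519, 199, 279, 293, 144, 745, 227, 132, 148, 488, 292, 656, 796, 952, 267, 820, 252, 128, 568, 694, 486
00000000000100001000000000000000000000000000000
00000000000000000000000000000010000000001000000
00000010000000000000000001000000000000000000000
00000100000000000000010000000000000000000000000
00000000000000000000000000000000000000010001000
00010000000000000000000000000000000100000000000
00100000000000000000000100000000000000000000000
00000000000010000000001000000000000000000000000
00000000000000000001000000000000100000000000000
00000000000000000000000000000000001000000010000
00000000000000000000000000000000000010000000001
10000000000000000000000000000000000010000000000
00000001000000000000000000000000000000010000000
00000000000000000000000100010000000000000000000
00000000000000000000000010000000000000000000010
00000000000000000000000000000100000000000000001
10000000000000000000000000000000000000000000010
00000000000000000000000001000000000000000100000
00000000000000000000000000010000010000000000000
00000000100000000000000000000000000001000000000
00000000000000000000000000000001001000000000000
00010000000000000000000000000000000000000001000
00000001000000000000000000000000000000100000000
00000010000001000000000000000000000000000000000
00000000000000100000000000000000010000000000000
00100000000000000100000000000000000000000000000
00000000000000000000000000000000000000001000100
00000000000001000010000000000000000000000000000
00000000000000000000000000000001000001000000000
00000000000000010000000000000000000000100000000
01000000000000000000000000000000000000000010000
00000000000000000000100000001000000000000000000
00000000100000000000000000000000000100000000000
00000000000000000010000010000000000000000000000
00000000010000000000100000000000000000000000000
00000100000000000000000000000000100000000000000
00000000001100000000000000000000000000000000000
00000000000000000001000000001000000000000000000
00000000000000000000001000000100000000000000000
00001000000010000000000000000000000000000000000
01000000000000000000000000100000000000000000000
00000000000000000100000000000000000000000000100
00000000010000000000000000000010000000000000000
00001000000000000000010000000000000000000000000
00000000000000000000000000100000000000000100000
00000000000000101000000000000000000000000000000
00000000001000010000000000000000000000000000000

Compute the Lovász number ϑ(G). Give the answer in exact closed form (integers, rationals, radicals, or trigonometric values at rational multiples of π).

47*cos(pi/47)/(cos(pi/47) + 1)

N(987) = {761, 936}, |N(987)| = 2.
deg(443) = 2; N(443) = {745, 148}.
N(470) = {144, 267}, |N(470)| = 2.
Vertex 313 has 2 neighbors: 856, 694.
Every vertex has degree 2 (N=47); a single 47-cycle (edge-transitive).
spec(A) ≈ [2.0, 1.98215, 1.92894, 1.8413, 1.7208, 1.5696, 1.39038, 1.18636, 0.96116, 0.71882, 0.46364, 0.20019, -0.06683, -0.33266, -0.59255, -0.84187, -1.07616, -1.29126, -1.4833, -1.64888, -1.78504, -1.88934, -1.95992, -1.99553] (distinct, 5 d.p.).
Lovász (edge-transitive): ϑ = −47·(-2*cos(pi/47))/((2)−(-2*cos(pi/47))) = 47*cos(pi/47)/(cos(pi/47) + 1).
Numerically 23.47373149.
α=23, χ(Ḡ)=24; ϑ=47*cos(pi/47)/(cos(pi/47) + 1) lies between (both strict).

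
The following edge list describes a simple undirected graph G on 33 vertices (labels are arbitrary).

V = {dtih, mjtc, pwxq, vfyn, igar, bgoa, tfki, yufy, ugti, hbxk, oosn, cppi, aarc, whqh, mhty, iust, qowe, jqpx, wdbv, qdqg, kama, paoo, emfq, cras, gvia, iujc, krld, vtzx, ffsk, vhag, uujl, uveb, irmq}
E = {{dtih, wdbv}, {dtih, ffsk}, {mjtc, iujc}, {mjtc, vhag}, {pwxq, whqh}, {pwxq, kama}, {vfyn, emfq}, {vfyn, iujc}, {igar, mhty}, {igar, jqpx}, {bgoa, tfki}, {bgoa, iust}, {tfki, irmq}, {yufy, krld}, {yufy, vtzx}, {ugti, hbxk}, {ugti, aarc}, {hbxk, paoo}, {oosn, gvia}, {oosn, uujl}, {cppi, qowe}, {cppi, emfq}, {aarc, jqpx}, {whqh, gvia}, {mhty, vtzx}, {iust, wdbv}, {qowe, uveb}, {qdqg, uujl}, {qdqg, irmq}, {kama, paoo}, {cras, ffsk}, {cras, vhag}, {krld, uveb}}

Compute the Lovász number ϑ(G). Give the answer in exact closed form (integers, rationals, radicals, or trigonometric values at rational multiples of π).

33*cos(pi/33)/(cos(pi/33) + 1)

N(whqh) = {pwxq, gvia}, |N(whqh)| = 2.
Vertex uujl has 2 neighbors: oosn, qdqg.
N(paoo) = {hbxk, kama}, |N(paoo)| = 2.
Vertex aarc has 2 neighbors: ugti, jqpx.
Regular of degree 2 on 33 vertices: connected 2-regular on 33 ⇒ C_{33}.
A has 17 distinct eigenvalues ≈ [2.0, 1.964, 1.857, 1.683, 1.447, 1.16, 0.831, 0.472, 0.095, -0.285, -0.654, -1.0, -1.31, -1.572, -1.778, -1.919, -1.991].
ϑ = −N·λ_min/(λ_max−λ_min) = −33·(-2*cos(pi/33))/(2−(-2*cos(pi/33))) = 33*cos(pi/33)/(cos(pi/33) + 1).
ϑ(G) ≈ 16.462558592.
Sandwich: α(G)=16 ≤ ϑ(G)=33*cos(pi/33)/(cos(pi/33) + 1) ≤ χ(Ḡ)=17 (both strict).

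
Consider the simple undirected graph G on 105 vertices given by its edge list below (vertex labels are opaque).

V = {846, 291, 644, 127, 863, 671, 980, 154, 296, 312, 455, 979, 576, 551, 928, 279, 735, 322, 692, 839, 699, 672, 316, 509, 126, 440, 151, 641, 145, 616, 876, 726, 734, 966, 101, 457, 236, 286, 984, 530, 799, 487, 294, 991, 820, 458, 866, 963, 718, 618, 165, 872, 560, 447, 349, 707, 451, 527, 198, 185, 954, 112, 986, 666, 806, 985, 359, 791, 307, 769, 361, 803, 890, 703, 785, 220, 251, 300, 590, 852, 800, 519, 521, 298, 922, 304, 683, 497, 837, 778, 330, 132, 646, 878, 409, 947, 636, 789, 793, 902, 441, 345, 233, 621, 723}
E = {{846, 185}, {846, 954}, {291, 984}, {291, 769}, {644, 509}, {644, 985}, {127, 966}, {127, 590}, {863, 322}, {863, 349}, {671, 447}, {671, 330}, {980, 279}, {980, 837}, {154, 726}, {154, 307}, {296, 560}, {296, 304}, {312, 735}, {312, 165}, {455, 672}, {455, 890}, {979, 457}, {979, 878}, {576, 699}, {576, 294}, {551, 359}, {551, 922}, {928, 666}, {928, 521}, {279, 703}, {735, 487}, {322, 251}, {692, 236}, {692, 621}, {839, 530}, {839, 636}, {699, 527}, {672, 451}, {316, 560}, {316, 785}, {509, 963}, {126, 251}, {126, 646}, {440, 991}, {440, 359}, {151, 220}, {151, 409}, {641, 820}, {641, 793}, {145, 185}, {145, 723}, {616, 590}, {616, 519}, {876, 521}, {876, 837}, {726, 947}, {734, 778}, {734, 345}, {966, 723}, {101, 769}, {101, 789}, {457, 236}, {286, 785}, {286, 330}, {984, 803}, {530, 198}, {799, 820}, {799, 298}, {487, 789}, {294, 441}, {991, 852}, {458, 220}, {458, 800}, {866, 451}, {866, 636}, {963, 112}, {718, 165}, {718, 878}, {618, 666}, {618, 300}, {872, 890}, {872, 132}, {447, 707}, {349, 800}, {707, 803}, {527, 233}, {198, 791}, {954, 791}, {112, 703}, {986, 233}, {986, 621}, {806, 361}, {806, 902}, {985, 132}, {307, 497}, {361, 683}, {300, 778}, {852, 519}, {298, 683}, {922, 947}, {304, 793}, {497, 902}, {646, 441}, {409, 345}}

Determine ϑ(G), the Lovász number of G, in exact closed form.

N(723) = {145, 966}, |N(723)| = 2.
deg(185) = 2; N(185) = {846, 145}.
Vertex 947 has 2 neighbors: 726, 922.
deg(441) = 2; N(441) = {294, 646}.
deg(v) = 2 for all v (|V|=105); this is C_{105}, the 105-cycle.
A has 53 distinct eigenvalues ≈ [2.0, 1.9964, 1.9857, 1.9679, 1.943, 1.9111, 1.8725, 1.8271, 1.7752, 1.7169, 1.6525, 1.5821, 1.5061, 1.4248, 1.3383, 1.247, 1.1512, 1.0514, 0.9477, 0.8407, 0.7307, 0.618, 0.5032, 0.3865, 0.2685, 0.1495, 0.0299, -0.0897, -0.2091, -0.3276, -0.445, -0.5609, -0.6747, -0.7861, -0.8946, -1.0, -1.1018, -1.1996, -1.2932, -1.3821, -1.4661, -1.5448, -1.618, -1.6854, -1.7468, -1.8019, -1.8506, -1.8927, -1.9279, -1.9563, -1.9777, -1.9919, -1.9991].
Lovász: ϑ = −105(-2*cos(pi/105))/(2+-(-1)*2*cos(pi/105)) = 105*cos(pi/105)/(cos(pi/105) + 1).
= 52.4882… (decimal).
Lovász sandwich 52 ≤ 105*cos(pi/105)/(cos(pi/105) + 1) ≤ 53: both strict.

105*cos(pi/105)/(cos(pi/105) + 1)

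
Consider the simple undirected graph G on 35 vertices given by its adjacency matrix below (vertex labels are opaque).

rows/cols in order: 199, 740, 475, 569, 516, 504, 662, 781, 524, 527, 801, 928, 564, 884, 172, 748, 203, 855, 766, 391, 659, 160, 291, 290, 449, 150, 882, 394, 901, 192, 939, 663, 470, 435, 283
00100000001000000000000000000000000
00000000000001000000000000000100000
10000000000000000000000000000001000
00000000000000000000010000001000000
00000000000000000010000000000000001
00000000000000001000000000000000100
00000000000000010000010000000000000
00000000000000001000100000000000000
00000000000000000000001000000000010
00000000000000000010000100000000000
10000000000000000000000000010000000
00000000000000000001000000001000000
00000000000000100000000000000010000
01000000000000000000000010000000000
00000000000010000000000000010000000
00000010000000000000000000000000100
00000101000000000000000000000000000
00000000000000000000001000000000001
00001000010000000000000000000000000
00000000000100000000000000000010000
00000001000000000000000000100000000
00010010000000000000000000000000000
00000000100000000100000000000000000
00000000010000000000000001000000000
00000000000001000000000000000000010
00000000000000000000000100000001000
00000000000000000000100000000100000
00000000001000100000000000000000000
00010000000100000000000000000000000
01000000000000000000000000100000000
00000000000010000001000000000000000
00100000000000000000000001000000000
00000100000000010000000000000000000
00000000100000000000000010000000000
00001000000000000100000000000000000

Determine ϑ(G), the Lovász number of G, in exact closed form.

35*cos(pi/35)/(cos(pi/35) + 1)

N(801) = {199, 394}, |N(801)| = 2.
deg(192) = 2; N(192) = {740, 882}.
N(449) = {884, 435}, |N(449)| = 2.
Vertex 901 has 2 neighbors: 569, 928.
deg(v) = 2 for all v (|V|=35); connected 2-regular on 35 ⇒ C_{35}.
Distinct eigenvalues (to 4 d.p.): [2.0, 1.9679, 1.8725, 1.7169, 1.5061, 1.247, 0.9477, 0.618, 0.2685, -0.0897, -0.445, -0.7861, -1.1018, -1.3821, -1.618, -1.8019, -1.9279, -1.9919].
ϑ = −N·λ_min/(λ_max−λ_min) = −35·(-2*cos(pi/35))/(2−(-2*cos(pi/35))) = 35*cos(pi/35)/(cos(pi/35) + 1).
ϑ(G) ≈ 17.4647040.
Lovász sandwich 17 ≤ 35*cos(pi/35)/(cos(pi/35) + 1) ≤ 18: both strict.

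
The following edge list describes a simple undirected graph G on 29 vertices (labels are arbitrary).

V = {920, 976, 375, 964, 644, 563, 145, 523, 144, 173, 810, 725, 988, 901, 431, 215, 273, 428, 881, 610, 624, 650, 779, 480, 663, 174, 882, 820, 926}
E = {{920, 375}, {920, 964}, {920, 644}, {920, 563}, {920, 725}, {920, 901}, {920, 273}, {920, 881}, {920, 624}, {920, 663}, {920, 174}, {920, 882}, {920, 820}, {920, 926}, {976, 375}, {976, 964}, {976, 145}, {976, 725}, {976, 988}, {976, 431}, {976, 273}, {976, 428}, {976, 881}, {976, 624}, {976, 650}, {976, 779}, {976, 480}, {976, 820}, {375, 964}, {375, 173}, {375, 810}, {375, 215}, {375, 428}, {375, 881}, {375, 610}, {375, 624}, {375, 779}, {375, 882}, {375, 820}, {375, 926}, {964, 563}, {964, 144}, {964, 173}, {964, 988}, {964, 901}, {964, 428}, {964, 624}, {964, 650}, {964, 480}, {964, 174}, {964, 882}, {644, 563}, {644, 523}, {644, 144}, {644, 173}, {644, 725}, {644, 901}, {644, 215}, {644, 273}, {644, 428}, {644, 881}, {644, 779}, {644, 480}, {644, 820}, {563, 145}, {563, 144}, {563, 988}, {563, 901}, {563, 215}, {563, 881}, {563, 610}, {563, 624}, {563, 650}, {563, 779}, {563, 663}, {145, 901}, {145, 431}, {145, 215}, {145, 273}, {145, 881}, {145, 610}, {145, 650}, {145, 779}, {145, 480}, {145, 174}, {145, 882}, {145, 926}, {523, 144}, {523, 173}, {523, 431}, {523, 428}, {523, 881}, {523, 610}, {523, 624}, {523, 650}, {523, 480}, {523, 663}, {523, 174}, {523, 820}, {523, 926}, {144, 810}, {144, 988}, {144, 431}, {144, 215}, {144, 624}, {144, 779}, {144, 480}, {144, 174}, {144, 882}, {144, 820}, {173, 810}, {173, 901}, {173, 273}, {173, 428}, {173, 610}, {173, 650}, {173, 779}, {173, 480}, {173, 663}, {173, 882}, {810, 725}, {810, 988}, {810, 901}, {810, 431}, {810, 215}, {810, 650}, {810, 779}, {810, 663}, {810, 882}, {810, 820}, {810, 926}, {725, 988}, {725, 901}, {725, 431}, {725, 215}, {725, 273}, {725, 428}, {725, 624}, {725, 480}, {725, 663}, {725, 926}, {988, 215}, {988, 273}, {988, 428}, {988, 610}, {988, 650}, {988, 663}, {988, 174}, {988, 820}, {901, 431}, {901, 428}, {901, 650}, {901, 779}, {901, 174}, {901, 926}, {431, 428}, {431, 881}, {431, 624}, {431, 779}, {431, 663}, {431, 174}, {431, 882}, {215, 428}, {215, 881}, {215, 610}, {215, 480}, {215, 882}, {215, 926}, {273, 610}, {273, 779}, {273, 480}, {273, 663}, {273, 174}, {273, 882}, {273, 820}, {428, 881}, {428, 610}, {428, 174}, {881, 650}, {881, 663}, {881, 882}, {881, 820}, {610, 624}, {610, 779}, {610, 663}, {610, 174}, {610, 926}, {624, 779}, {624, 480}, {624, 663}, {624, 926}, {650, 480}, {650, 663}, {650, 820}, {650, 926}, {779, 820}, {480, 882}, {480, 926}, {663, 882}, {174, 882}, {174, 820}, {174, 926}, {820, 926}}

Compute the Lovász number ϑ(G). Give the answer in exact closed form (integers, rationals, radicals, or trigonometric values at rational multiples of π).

sqrt(29)

N(725) = {920, 976, 644, 810, 988, 901, 431, 215, 273, 428, 624, 480, 663, 926}, |N(725)| = 14.
deg(624) = 14; N(624) = {920, 976, 375, 964, 563, 523, 144, 725, 431, 610, 779, 480, 663, 926}.
Vertex 976 has 14 neighbors: 375, 964, 145, 725, 988, 431, 273, 428, 881, 624, 650, 779, 480, 820.
N(882) = {920, 375, 964, 145, 144, 173, 810, 431, 215, 273, 881, 480, 663, 174}, |N(882)| = 14.
Regular of degree 14 on 29 vertices: Paley(29): SR with (k,λ,μ)=(14,6,7).
spec(A) ≈ [14.0, 2.19258, -3.19258] (distinct, 5 d.p.).
ϑ = −N·λ_min/(λ_max−λ_min) = −29·(-sqrt(29)/2 - 1/2)/(14−(-sqrt(29)/2 - 1/2)) = sqrt(29).
≈ 5.385165 (to 6 d.p.).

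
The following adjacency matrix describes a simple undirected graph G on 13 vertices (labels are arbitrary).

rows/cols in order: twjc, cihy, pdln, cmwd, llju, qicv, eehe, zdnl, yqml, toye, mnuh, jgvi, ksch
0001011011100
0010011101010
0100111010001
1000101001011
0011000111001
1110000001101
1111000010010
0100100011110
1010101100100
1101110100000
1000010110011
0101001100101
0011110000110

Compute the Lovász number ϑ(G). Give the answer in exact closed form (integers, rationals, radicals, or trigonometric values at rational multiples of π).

sqrt(13)

N(ksch) = {pdln, cmwd, llju, qicv, mnuh, jgvi}, |N(ksch)| = 6.
Vertex mnuh has 6 neighbors: twjc, qicv, zdnl, yqml, jgvi, ksch.
Vertex yqml has 6 neighbors: twjc, pdln, llju, eehe, zdnl, mnuh.
Vertex eehe has 6 neighbors: twjc, cihy, pdln, cmwd, yqml, jgvi.
6-regular, N=13; Paley(13): SR with (k,λ,μ)=(6,2,3).
The 3 distinct eigenvalues: [6.0, 1.30278, -2.30278].
λ_max=6, λ_min=-sqrt(13)/2 - 1/2; ϑ = −13·λ_min/(λ_max−λ_min) = sqrt(13).
Numerically 3.60555128.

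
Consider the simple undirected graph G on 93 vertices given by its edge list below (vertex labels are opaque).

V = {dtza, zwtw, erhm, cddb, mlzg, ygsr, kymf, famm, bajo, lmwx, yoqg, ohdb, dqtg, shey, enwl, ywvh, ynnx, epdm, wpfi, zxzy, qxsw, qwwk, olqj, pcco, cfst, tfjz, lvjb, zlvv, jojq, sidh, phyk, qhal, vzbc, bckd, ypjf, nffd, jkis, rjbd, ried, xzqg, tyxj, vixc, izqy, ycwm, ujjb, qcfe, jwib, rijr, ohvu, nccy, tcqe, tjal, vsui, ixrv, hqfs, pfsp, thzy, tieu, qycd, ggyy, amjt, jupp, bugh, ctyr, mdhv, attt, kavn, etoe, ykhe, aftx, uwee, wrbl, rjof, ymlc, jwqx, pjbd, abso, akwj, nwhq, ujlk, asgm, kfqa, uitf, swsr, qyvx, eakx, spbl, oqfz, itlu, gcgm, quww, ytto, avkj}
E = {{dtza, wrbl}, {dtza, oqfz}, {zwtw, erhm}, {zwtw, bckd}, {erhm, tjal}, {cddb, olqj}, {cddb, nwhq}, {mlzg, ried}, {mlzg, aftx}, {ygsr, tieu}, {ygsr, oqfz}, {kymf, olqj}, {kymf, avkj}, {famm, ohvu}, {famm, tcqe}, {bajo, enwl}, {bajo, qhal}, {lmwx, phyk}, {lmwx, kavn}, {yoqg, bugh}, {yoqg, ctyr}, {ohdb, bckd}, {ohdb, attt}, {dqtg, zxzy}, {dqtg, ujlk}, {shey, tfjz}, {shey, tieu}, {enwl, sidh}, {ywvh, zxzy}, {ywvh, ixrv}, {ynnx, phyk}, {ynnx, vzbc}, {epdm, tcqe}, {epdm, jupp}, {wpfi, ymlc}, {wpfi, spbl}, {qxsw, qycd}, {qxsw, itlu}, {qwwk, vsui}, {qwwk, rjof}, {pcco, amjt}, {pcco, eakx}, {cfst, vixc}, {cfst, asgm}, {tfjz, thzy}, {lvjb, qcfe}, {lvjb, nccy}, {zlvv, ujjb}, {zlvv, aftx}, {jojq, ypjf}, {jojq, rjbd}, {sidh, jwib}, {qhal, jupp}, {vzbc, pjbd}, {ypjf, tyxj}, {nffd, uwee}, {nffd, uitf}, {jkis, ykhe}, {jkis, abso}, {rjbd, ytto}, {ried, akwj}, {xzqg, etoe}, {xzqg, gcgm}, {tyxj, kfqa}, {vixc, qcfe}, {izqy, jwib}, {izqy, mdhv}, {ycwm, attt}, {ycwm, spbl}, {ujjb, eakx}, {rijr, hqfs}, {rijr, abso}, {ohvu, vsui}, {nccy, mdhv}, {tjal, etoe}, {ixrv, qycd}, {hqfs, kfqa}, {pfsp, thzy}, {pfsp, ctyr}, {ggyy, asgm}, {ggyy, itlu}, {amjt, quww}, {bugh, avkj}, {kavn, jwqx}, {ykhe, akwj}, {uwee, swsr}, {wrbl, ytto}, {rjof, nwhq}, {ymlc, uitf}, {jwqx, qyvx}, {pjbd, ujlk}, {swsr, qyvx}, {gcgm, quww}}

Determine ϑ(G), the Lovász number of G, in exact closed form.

93*cos(pi/93)/(cos(pi/93) + 1)

Vertex jwib has 2 neighbors: sidh, izqy.
Vertex thzy has 2 neighbors: tfjz, pfsp.
Vertex mdhv has 2 neighbors: izqy, nccy.
Vertex asgm has 2 neighbors: cfst, ggyy.
deg(v) = 2 for all v (|V|=93); a single 93-cycle (edge-transitive).
Distinct eigenvalues (to 5 d.p.): [2.0, 1.99544, 1.98177, 1.95906, 1.92741, 1.88697, 1.83792, 1.78048, 1.71491, 1.64153, 1.56065, 1.47265, 1.37793, 1.27693, 1.1701, 1.05793, 0.94093, 0.81964, 0.69461, 0.56641, 0.43563, 0.30286, 0.1687, 0.03378, -0.1013, -0.23591, -0.36945, -0.50131, -0.63087, -0.75756, -0.88079, -1.0, -1.11465, -1.22421, -1.32819, -1.42611, -1.51752, -1.602, -1.67918, -1.74869, -1.81023, -1.86351, -1.90828, -1.94434, -1.97154, -1.98974, -1.99886].
−93·(-2*cos(pi/93)) / ((2)−(-2*cos(pi/93))) = 93*cos(pi/93)/(cos(pi/93) + 1) = ϑ(G).
= 46.48673188… (decimal).
46 ≤ 93*cos(pi/93)/(cos(pi/93) + 1) ≤ 47: both strict.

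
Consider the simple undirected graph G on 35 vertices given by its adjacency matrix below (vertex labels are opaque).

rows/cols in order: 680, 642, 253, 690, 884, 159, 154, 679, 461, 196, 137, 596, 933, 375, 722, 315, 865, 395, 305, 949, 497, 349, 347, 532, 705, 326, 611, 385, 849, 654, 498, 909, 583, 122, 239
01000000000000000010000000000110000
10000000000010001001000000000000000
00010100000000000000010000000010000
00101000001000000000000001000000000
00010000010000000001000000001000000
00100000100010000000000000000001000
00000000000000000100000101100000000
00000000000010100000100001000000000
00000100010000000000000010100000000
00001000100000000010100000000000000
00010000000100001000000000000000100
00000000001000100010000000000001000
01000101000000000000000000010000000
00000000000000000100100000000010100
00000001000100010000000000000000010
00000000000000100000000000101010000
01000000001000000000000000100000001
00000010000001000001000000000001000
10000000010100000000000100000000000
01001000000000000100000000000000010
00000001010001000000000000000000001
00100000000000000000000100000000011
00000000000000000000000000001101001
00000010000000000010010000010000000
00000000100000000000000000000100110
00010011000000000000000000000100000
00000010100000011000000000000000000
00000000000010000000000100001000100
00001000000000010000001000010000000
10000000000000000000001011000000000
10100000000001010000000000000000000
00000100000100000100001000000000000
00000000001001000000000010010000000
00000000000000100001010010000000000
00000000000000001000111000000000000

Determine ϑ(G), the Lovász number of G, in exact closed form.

15

N(642) = {680, 933, 865, 949}, |N(642)| = 4.
N(461) = {159, 196, 705, 611}, |N(461)| = 4.
deg(583) = 4; N(583) = {137, 375, 705, 385}.
N(375) = {395, 497, 498, 583}, |N(375)| = 4.
Every vertex has degree 4 (N=35); Kneser-type, 3-subsets of [7].
spec(A) ≈ [4.0, 2.0, -1.0, -3.0] (distinct, 6 d.p.).
Lovász: ϑ = −35(-3)/(4+-1*(-3)) = 15.
= 15.000000… (decimal).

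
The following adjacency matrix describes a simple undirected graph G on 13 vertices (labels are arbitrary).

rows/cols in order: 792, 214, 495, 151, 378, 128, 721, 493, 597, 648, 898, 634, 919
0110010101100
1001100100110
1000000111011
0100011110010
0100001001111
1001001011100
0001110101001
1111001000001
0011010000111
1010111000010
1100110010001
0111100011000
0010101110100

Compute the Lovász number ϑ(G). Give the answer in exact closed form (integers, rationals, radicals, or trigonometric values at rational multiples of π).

sqrt(13)

N(378) = {214, 721, 648, 898, 634, 919}, |N(378)| = 6.
Vertex 597 has 6 neighbors: 495, 151, 128, 898, 634, 919.
N(495) = {792, 493, 597, 648, 634, 919}, |N(495)| = 6.
N(919) = {495, 378, 721, 493, 597, 898}, |N(919)| = 6.
deg(v) = 6 for all v (|V|=13); Paley(13): SR with (k,λ,μ)=(6,2,3).
Distinct eigenvalues (to 4 d.p.): [6.0, 1.3028, -2.3028].
λ_max=6, λ_min=-sqrt(13)/2 - 1/2; ϑ = −13·λ_min/(λ_max−λ_min) = sqrt(13).
≈ 3.6055513 (to 7 d.p.).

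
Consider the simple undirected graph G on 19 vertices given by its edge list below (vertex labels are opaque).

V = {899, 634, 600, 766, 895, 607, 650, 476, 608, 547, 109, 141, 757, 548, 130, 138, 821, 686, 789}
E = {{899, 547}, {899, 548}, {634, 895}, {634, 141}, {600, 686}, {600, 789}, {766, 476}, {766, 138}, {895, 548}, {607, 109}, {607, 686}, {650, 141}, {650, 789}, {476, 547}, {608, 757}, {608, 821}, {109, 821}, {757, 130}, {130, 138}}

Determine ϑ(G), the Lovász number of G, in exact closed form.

19*cos(pi/19)/(cos(pi/19) + 1)

Vertex 634 has 2 neighbors: 895, 141.
N(607) = {109, 686}, |N(607)| = 2.
Vertex 130 has 2 neighbors: 757, 138.
N(476) = {766, 547}, |N(476)| = 2.
2-regular, N=19; connected 2-regular on 19 ⇒ C_{19}.
Distinct eigenvalues (to 6 d.p.): [2.0, 1.891634, 1.578281, 1.093896, 0.490971, -0.165159, -0.803391, -1.354563, -1.758948, -1.972723].
λ_max=2, λ_min=-2*cos(pi/19); ϑ = −19·λ_min/(λ_max−λ_min) = 19*cos(pi/19)/(cos(pi/19) + 1).
ϑ(G) ≈ 9.434771374.
Check 9 ≤ 19*cos(pi/19)/(cos(pi/19) + 1) ≤ 10: both strict.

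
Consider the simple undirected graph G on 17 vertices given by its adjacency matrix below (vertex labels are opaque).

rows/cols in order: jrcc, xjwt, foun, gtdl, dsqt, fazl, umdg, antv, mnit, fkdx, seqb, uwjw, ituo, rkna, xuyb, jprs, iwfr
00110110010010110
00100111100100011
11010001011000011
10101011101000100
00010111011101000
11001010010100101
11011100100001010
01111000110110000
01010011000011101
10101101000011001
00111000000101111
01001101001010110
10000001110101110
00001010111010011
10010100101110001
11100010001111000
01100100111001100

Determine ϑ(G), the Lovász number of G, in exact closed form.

sqrt(17)

N(xuyb) = {jrcc, gtdl, fazl, mnit, seqb, uwjw, ituo, iwfr}, |N(xuyb)| = 8.
N(dsqt) = {gtdl, fazl, umdg, antv, fkdx, seqb, uwjw, rkna}, |N(dsqt)| = 8.
Vertex ituo has 8 neighbors: jrcc, antv, mnit, fkdx, uwjw, rkna, xuyb, jprs.
deg(mnit) = 8; N(mnit) = {xjwt, gtdl, umdg, antv, ituo, rkna, xuyb, iwfr}.
8-regular, N=17; strongly regular (17,8,3,4).
A has 3 distinct eigenvalues ≈ [8.0, 1.5616, -2.5616].
λ_max=8, λ_min=-sqrt(17)/2 - 1/2; ϑ = −17·λ_min/(λ_max−λ_min) = sqrt(17).
ϑ(G) ≈ 4.1231.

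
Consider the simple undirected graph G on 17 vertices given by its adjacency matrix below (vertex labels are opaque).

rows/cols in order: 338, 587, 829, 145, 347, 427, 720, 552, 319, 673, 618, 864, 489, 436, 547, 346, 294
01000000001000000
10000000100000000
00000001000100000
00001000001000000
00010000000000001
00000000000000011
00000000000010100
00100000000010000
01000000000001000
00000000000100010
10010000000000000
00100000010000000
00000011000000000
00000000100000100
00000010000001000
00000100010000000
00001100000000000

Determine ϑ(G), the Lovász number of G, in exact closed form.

17*cos(pi/17)/(cos(pi/17) + 1)

N(347) = {145, 294}, |N(347)| = 2.
Vertex 319 has 2 neighbors: 587, 436.
Vertex 427 has 2 neighbors: 346, 294.
Vertex 145 has 2 neighbors: 347, 618.
deg(v) = 2 for all v (|V|=17); a single 17-cycle (edge-transitive).
A has 9 distinct eigenvalues ≈ [2.0, 1.865, 1.478, 0.891, 0.185, -0.547, -1.205, -1.7, -1.966].
λ_max=2, λ_min=-2*cos(pi/17); ϑ = −17·λ_min/(λ_max−λ_min) = 17*cos(pi/17)/(cos(pi/17) + 1).
ϑ(G) ≈ 8.42701.
Sandwich: α(G)=8 ≤ ϑ(G)=17*cos(pi/17)/(cos(pi/17) + 1) ≤ χ(Ḡ)=9 (both strict).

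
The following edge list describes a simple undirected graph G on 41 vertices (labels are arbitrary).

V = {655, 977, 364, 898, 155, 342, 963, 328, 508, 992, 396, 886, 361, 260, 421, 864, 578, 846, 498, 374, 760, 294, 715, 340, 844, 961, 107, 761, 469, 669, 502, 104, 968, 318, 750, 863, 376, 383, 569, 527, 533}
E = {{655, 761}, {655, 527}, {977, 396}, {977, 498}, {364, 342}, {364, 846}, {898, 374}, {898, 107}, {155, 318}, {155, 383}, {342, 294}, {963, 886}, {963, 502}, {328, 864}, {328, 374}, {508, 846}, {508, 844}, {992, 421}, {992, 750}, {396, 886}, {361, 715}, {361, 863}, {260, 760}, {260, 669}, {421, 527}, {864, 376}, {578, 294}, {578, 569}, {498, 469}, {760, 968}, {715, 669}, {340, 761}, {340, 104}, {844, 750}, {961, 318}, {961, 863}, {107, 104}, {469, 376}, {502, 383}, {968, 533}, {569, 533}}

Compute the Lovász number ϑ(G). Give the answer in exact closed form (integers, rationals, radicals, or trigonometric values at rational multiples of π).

41*cos(pi/41)/(cos(pi/41) + 1)

Vertex 846 has 2 neighbors: 364, 508.
N(361) = {715, 863}, |N(361)| = 2.
Vertex 383 has 2 neighbors: 155, 502.
N(498) = {977, 469}, |N(498)| = 2.
Regular of degree 2 on 41 vertices: the odd cycle C_{41}.
A has 21 distinct eigenvalues ≈ [2.0, 1.977, 1.907, 1.792, 1.636, 1.441, 1.212, 0.955, 0.676, 0.381, 0.077, -0.229, -0.53, -0.818, -1.087, -1.331, -1.543, -1.719, -1.855, -1.947, -1.994].
λ_max=2, λ_min=-2*cos(pi/41); ϑ = −41·λ_min/(λ_max−λ_min) = 41*cos(pi/41)/(cos(pi/41) + 1).
= 20.4698803… (decimal).
α=20, χ(Ḡ)=21; ϑ=41*cos(pi/41)/(cos(pi/41) + 1) lies between (both strict).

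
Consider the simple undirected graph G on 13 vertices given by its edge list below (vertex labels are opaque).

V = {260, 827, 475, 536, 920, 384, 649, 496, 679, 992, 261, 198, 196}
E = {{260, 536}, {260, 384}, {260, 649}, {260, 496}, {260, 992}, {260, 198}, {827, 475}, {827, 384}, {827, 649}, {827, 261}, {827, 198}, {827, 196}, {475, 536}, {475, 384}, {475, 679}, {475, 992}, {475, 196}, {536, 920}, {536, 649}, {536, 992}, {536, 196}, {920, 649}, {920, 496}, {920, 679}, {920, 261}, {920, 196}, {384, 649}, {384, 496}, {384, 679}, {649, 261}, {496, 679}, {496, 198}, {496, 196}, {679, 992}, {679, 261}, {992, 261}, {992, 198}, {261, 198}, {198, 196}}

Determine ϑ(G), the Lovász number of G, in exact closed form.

Vertex 384 has 6 neighbors: 260, 827, 475, 649, 496, 679.
Vertex 261 has 6 neighbors: 827, 920, 649, 679, 992, 198.
Vertex 475 has 6 neighbors: 827, 536, 384, 679, 992, 196.
Vertex 679 has 6 neighbors: 475, 920, 384, 496, 992, 261.
Regular of degree 6 on 13 vertices: strongly regular (13,6,2,3).
spec(A) ≈ [6.0, 1.3028, -2.3028] (distinct, 4 d.p.).
Lovász: ϑ = −13(-sqrt(13)/2 - 1/2)/(6+-(-sqrt(13)/2 - 1/2)) = sqrt(13).
Numerically 3.605551.

sqrt(13)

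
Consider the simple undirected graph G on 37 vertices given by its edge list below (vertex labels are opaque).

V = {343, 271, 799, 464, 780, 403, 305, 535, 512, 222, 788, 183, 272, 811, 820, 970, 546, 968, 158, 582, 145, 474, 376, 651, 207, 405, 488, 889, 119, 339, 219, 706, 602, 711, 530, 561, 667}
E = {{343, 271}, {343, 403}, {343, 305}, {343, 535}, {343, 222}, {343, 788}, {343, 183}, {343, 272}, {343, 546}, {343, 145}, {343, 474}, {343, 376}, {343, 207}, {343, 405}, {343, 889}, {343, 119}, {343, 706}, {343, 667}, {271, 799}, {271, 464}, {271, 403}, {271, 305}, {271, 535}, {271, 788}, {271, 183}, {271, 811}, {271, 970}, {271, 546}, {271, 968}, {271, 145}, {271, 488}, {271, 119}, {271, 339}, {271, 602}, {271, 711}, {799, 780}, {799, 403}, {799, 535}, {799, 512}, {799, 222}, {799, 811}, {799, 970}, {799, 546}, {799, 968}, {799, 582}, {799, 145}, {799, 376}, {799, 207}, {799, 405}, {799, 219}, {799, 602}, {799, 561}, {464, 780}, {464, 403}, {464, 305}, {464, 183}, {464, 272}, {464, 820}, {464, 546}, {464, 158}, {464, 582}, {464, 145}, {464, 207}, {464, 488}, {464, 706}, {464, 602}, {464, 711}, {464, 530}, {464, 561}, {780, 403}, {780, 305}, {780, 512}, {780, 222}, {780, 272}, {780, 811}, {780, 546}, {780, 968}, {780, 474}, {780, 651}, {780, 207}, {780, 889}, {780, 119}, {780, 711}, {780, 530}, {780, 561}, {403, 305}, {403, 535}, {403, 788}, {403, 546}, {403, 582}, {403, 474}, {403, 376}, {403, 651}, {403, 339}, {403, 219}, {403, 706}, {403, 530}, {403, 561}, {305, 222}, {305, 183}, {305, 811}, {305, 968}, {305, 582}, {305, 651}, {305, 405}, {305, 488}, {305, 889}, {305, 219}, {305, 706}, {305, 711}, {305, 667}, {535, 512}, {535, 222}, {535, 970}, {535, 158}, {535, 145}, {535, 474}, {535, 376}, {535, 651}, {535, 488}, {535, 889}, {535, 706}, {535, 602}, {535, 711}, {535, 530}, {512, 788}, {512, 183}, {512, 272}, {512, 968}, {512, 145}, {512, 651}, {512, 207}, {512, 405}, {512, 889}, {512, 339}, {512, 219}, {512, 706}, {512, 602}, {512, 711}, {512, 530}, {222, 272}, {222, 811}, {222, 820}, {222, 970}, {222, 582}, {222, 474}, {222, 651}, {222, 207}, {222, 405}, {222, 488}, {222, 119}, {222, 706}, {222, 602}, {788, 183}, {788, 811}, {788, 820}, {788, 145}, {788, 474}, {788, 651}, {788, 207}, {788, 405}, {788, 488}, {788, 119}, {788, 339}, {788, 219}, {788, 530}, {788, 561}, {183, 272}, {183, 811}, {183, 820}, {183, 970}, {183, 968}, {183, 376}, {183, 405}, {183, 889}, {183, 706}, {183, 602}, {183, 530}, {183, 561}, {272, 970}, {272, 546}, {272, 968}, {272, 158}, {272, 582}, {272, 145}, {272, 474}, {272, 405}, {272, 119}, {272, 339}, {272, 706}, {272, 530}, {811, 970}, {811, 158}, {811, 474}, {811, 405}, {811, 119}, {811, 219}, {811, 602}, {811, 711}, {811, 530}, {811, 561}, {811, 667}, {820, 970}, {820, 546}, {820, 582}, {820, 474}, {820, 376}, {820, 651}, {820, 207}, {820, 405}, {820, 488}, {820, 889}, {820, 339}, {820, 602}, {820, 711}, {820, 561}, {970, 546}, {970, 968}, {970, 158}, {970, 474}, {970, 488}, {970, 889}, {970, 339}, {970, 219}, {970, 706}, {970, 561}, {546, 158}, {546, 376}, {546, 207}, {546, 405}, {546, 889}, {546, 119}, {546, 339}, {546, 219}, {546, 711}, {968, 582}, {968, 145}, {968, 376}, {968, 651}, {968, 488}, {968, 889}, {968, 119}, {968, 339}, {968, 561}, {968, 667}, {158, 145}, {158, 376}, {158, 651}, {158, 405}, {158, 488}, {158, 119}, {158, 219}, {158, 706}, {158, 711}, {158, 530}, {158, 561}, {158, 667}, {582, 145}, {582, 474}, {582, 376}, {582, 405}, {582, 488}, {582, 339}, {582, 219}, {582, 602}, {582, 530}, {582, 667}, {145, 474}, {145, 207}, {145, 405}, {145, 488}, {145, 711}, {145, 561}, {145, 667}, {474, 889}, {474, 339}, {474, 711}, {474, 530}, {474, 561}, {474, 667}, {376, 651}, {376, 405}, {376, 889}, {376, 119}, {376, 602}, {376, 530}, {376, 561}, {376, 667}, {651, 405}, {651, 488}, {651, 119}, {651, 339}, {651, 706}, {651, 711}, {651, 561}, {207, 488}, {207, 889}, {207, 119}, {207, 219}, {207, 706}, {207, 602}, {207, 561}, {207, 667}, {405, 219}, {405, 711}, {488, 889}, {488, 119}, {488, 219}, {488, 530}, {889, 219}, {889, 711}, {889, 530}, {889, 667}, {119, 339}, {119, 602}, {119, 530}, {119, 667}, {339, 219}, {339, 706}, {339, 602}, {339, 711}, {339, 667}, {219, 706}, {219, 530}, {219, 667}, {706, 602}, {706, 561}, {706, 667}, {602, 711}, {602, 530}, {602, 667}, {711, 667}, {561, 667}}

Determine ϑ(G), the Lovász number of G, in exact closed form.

sqrt(37)

deg(464) = 18; N(464) = {271, 780, 403, 305, 183, 272, 820, 546, 158, 582, 145, 207, 488, 706, 602, 711, 530, 561}.
deg(119) = 18; N(119) = {343, 271, 780, 222, 788, 272, 811, 546, 968, 158, 376, 651, 207, 488, 339, 602, 530, 667}.
deg(219) = 18; N(219) = {799, 403, 305, 512, 788, 811, 970, 546, 158, 582, 207, 405, 488, 889, 339, 706, 530, 667}.
Vertex 405 has 18 neighbors: 343, 799, 305, 512, 222, 788, 183, 272, 811, 820, 546, 158, 582, 145, 376, 651, 219, 711.
deg(v) = 18 for all v (|V|=37); Paley(37): SR with (k,λ,μ)=(18,8,9).
Distinct eigenvalues (to 6 d.p.): [18.0, 2.541381, -3.541381].
Lovász (edge-transitive): ϑ = −37·(-sqrt(37)/2 - 1/2)/((18)−(-sqrt(37)/2 - 1/2)) = sqrt(37).
≈ 6.082763 (to 6 d.p.).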